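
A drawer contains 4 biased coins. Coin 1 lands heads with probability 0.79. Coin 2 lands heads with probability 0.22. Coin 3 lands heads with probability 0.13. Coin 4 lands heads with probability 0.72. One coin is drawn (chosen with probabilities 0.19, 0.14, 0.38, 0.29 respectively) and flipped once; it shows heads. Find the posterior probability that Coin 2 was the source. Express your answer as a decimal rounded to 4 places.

Tabulate prior·likelihood by source: [1] prior 0.19, lik 0.79, product 0.1501; [2] prior 0.14, lik 0.22, product 0.03080; [3] prior 0.38, lik 0.13, product 0.04940; [4] prior 0.29, lik 0.72, product 0.2088.
Normalizing constant = 0.43910; the posterior for Coin 2 is its product over the sum, 0.03080/0.43910 = 0.0701.

Posterior probability ≈ 0.0701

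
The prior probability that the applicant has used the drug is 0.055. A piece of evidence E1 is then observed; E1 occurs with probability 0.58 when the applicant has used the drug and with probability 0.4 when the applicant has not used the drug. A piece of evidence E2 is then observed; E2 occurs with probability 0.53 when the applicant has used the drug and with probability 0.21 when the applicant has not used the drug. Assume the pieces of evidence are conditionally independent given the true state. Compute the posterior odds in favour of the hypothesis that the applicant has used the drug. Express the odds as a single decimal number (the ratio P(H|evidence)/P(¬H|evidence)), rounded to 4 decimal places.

Posterior odds ≈ 0.2130

Prior odds = 0.055/(1−0.055) = 0.058201.
Likelihood ratio for E1 = 0.58/0.4 = 1.4500.
Likelihood ratio for E2 = 0.53/0.21 = 2.5238.
Posterior odds = prior odds × LR₁ × LR₂ = 0.21299.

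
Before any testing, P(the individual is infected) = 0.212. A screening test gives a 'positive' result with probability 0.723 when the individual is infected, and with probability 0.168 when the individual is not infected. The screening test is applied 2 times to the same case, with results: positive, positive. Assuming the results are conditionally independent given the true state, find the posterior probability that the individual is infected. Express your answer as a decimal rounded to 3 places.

Posterior P(H) ≈ 0.833

Let H be the event that the individual is infected; start with P(H) = 0.212. P('positive'|H) = 0.723, P('positive'|¬H) = 0.168.
Update on result 1 ('positive'): P(H) ← 0.723·0.2120 / (0.723·0.2120 + 0.168·0.7880) = 0.15328/0.28566 = 0.5366.
Update on result 2 ('positive'): P(H) ← 0.723·0.5366 / (0.723·0.5366 + 0.168·0.4634) = 0.38794/0.46580 = 0.8329.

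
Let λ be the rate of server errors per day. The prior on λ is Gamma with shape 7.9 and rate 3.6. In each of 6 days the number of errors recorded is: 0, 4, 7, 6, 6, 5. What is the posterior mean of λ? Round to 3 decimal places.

The Poisson likelihood adds the total count to the shape and the number of exposure periods to the rate. Here ∑xᵢ = 28 and n = 6, so shape 7.9→35.9 and rate 3.6→9.6.
Posterior mean = shape/rate = 35.9/9.6 = 3.740.

Posterior mean ≈ 3.740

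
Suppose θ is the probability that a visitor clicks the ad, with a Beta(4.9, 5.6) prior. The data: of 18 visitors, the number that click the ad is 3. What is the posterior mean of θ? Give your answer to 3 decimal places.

Observing 3 successes and 15 failures updates Beta(4.9, 5.6) by adding the success and failure counts to the two shape parameters: α = 4.9+3 = 7.9, β = 5.6+15 = 20.6.
Posterior mean = α/(α+β) = 7.9/28.5 = 0.277.

Posterior mean ≈ 0.277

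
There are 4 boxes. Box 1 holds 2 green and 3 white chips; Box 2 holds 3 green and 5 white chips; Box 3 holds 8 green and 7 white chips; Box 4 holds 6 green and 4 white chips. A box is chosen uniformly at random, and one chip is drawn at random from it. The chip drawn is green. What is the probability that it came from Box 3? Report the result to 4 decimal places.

Posterior probability ≈ 0.2795

P(green|Box 1) = 0.4; P(green|Box 2) = 0.375; P(green|Box 3) = 0.5333; P(green|Box 4) = 0.6.
Prior × likelihood for each source: 0.25·0.4=0.1000, 0.25·0.375=0.09375, 0.25·0.5333=0.1333, 0.25·0.6=0.1500. Summing gives P(green) = 0.47708.
P(Box 3 | green) = 0.1333 / 0.47708 = 0.2795.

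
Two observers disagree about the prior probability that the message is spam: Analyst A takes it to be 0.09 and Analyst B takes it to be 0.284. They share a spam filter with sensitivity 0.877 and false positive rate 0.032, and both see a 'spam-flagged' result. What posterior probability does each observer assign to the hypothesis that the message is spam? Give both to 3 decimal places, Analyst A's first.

P('+'|H) = 0.877, P('+'|¬H) = 0.032.
Analyst A: numerator 0.877·0.09 = 0.078930; evidence = 0.078930+0.032·0.91 = 0.10805; posterior = 0.730.
Analyst B: numerator 0.877·0.284 = 0.24907; evidence = 0.24907+0.032·0.716 = 0.27198; posterior = 0.916.

Analyst A: 0.730; Analyst B: 0.916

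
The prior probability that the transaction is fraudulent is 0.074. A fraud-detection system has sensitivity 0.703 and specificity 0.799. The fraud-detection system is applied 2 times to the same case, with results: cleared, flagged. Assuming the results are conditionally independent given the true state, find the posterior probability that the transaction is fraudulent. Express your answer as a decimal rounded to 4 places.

With H the event that the transaction is fraudulent, the joint likelihood of the observed sequence is P(data|H) = 0.297·0.703 = 0.20879 and P(data|¬H) = 0.799·0.201 = 0.16060.
Bayes: P(H|data) = 0.074·0.20879 / (0.074·0.20879 + 0.926·0.16060) = 0.015451/0.16417 = 0.0941.

Posterior P(H) ≈ 0.0941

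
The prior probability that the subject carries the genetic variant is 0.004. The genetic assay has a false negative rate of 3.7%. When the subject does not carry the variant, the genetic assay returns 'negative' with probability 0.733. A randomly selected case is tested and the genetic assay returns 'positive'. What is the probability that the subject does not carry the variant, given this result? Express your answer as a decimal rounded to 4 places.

Let H be the event that the subject carries the genetic variant. P(H) = 0.004, so P(¬H) = 0.996. With E the 'positive' result, P(E|H) = 0.963 and P(E|¬H) = 0.267.
P(E) = 0.963·0.004 + 0.267·0.996 = 0.0038520 + 0.26593 = 0.26978.
By Bayes' theorem, P(H|E) = 0.0038520 / 0.26978 = 0.0143. Hence P(¬H|E) = 1 − 0.0143 = 0.9857.

P(¬H | E) ≈ 0.9857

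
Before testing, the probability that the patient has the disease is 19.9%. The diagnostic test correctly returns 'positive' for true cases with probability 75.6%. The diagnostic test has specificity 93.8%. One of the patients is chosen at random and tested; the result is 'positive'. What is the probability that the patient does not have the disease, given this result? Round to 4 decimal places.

Write H for 'the patient has the disease'. Prior odds H:¬H = 0.199/0.801 = 0.24844. For the 'positive' outcome, the likelihood ratio is 0.756/0.062 = 12.194.
Posterior odds = 0.24844 × 12.194 = 3.0294, so P(H|E) = 3.0294/(1+3.0294) = 0.7518. Then P(¬H|E) = 1 − 0.7518 = 0.2482.

P(¬H | E) ≈ 0.2482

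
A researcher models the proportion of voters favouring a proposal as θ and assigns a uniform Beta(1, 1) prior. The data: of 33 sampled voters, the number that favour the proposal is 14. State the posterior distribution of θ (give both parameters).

Observing 14 successes and 19 failures updates Beta(1, 1) by adding the success and failure counts to the two shape parameters: α = 1+14 = 15, β = 1+19 = 20.

Posterior: Beta(15, 20)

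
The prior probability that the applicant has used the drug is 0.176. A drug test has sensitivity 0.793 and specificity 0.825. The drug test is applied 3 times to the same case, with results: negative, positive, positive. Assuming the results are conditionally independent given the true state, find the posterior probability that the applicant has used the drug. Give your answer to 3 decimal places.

Let H be the event that the applicant has used the drug; start with P(H) = 0.176. P('positive'|H) = 0.793, P('positive'|¬H) = 0.175.
Update on result 1 ('negative'): P(H) ← 0.207·0.1760 / (0.207·0.1760 + 0.825·0.8240) = 0.036432/0.71623 = 0.0509.
Update on result 2 ('positive'): P(H) ← 0.793·0.0509 / (0.793·0.0509 + 0.175·0.9491) = 0.040337/0.20644 = 0.1954.
Update on result 3 ('positive'): P(H) ← 0.793·0.1954 / (0.793·0.1954 + 0.175·0.8046) = 0.15495/0.29576 = 0.5239.

Posterior P(H) ≈ 0.524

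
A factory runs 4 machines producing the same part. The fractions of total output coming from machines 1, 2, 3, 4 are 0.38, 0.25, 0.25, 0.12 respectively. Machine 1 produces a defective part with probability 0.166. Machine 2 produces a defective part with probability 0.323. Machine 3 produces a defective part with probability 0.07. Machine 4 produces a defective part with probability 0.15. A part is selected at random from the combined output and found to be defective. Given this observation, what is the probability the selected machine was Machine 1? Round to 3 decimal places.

Posterior probability ≈ 0.352

Tabulate prior·likelihood by source: [1] prior 0.38, lik 0.166, product 0.06308; [2] prior 0.25, lik 0.323, product 0.08075; [3] prior 0.25, lik 0.07, product 0.01750; [4] prior 0.12, lik 0.15, product 0.01800.
Normalizing constant = 0.17933; the posterior for Machine 1 is its product over the sum, 0.06308/0.17933 = 0.352.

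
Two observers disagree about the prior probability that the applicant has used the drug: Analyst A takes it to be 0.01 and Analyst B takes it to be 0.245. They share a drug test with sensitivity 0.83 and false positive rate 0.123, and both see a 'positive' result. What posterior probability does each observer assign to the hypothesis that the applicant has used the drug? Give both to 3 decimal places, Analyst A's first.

Analyst A: 0.064; Analyst B: 0.686

The likelihood ratio for a 'positive' result is 0.83/0.123 = 6.7480.
Analyst A: prior odds 0.01/0.99 = 0.010101; posterior odds 0.068161; posterior probability 0.064.
Analyst B: prior odds 0.245/0.755 = 0.32450; posterior odds 2.1897; posterior probability 0.686.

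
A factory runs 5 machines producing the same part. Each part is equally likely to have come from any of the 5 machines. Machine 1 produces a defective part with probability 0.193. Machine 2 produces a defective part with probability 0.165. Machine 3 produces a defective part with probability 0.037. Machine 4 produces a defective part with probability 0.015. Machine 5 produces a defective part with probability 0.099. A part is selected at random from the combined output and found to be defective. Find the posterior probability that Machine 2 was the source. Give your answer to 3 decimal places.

Tabulate prior·likelihood by source: [1] prior 0.2, lik 0.193, product 0.03860; [2] prior 0.2, lik 0.165, product 0.03300; [3] prior 0.2, lik 0.037, product 0.007400; [4] prior 0.2, lik 0.015, product 0.003000; [5] prior 0.2, lik 0.099, product 0.01980.
Normalizing constant = 0.10180; the posterior for Machine 2 is its product over the sum, 0.03300/0.10180 = 0.324.

Posterior probability ≈ 0.324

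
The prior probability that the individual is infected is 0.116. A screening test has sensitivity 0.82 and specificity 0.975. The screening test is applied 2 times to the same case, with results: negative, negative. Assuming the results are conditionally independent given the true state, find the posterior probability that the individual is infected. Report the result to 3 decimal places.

Posterior P(H) ≈ 0.004

With H the event that the individual is infected, the joint likelihood of the observed sequence is P(data|H) = 0.18·0.18 = 0.032400 and P(data|¬H) = 0.975·0.975 = 0.95062.
Bayes: P(H|data) = 0.116·0.032400 / (0.116·0.032400 + 0.884·0.95062) = 0.0037584/0.84411 = 0.0045.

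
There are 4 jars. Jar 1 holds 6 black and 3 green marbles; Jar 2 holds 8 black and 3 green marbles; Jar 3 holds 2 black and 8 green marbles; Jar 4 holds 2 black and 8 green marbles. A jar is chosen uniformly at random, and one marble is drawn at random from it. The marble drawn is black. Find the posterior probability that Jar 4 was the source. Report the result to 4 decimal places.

P(black|Jar 1) = 0.6667; P(black|Jar 2) = 0.7273; P(black|Jar 3) = 0.2; P(black|Jar 4) = 0.2.
Prior × likelihood for each source: 0.25·0.6667=0.1667, 0.25·0.7273=0.1818, 0.25·0.2=0.05000, 0.25·0.2=0.05000. Summing gives P(black) = 0.44848.
P(Jar 4 | black) = 0.05000 / 0.44848 = 0.1115.

Posterior probability ≈ 0.1115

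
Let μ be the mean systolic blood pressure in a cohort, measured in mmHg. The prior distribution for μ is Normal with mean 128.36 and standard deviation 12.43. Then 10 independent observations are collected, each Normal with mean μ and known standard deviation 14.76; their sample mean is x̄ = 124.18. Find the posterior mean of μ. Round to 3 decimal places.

With known σ, the Normal prior is conjugate. Weight on the data is w = (n/σ²)/(n/σ² + 1/τ₀²) = 0.0459015/(0.0459015+0.00647229) = 0.87642.
Posterior mean = w·x̄ + (1−w)·μ₀ = 0.87642·124.18 + 0.12358·128.36 = 124.697.

Posterior mean ≈ 124.697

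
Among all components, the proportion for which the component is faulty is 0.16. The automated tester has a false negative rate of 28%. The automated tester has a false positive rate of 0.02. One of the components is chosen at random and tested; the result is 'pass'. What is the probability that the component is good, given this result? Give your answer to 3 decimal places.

P(¬H | E) ≈ 0.948

Let H be the event that the component is faulty. P(H) = 0.16, so P(¬H) = 0.84. With E the 'pass' result, P(E|H) = 0.28 and P(E|¬H) = 0.98.
P(E) = 0.28·0.16 + 0.98·0.84 = 0.044800 + 0.82320 = 0.86800.
By Bayes' theorem, P(H|E) = 0.044800 / 0.86800 = 0.052. Hence P(¬H|E) = 1 − 0.052 = 0.948.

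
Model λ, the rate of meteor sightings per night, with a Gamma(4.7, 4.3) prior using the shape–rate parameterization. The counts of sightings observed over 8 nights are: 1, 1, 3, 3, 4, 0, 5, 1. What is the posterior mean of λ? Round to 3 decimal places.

Posterior mean ≈ 1.846

The Poisson likelihood adds the total count to the shape and the number of exposure periods to the rate. Here ∑xᵢ = 18 and n = 8, so shape 4.7→22.7 and rate 4.3→12.3.
Posterior mean = shape/rate = 22.7/12.3 = 1.846.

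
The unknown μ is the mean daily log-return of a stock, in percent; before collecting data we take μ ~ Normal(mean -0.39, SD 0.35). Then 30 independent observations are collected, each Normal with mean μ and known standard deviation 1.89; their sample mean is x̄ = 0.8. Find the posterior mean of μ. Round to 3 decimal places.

Prior precision 1/τ₀² = 1/0.35² = 8.16327; data precision n/σ² = 30/1.89² = 8.39842.
Posterior precision = 8.16327 + 8.39842 = 16.5617.
Posterior mean = (8.16327·-0.39 + 8.39842·0.8) / 16.5617 = 0.213.

Posterior mean ≈ 0.213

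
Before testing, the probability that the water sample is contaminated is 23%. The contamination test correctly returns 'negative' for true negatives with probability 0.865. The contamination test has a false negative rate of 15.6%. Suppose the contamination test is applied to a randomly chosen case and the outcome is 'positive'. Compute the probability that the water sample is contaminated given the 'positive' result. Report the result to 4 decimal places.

Let H be the event that the water sample is contaminated. P(H) = 0.23, so P(¬H) = 0.77. With E the 'positive' result, P(E|H) = 0.844 and P(E|¬H) = 0.135.
P(E) = 0.844·0.23 + 0.135·0.77 = 0.19412 + 0.10395 = 0.29807.
By Bayes' theorem, P(H|E) = 0.19412 / 0.29807 = 0.6513.

P(H | E) ≈ 0.6513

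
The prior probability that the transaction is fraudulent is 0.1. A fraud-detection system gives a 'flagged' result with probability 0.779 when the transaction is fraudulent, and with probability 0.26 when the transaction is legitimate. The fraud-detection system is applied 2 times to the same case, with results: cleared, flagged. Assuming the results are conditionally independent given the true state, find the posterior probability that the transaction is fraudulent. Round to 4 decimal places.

Posterior P(H) ≈ 0.0904

Let H be the event that the transaction is fraudulent; start with P(H) = 0.1. P('flagged'|H) = 0.779, P('flagged'|¬H) = 0.26.
Update on result 1 ('cleared'): P(H) ← 0.221·0.1000 / (0.221·0.1000 + 0.74·0.9000) = 0.022100/0.68810 = 0.0321.
Update on result 2 ('flagged'): P(H) ← 0.779·0.0321 / (0.779·0.0321 + 0.26·0.9679) = 0.025019/0.27667 = 0.0904.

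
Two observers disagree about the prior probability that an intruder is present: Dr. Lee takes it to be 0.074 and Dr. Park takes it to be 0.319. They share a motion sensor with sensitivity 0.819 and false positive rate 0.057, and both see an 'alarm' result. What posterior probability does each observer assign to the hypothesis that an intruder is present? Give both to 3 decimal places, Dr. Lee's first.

Dr. Lee: 0.535; Dr. Park: 0.871

The likelihood ratio for an 'alarm' result is 0.819/0.057 = 14.368.
Dr. Lee: prior odds 0.074/0.926 = 0.079914; posterior odds 1.1482; posterior probability 0.535.
Dr. Park: prior odds 0.319/0.681 = 0.46843; posterior odds 6.7306; posterior probability 0.871.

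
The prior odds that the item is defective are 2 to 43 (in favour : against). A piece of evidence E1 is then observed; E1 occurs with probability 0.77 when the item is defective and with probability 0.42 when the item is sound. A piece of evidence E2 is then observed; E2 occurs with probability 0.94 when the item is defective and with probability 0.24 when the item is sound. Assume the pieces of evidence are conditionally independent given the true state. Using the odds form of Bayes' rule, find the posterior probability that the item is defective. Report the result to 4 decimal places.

Prior odds = 2/43 = 0.046512.
Likelihood ratio for E1 = 0.77/0.42 = 1.8333.
Likelihood ratio for E2 = 0.94/0.24 = 3.9167.
Posterior odds = prior odds × LR₁ × LR₂ = 0.33398.
Posterior probability = odds/(1+odds) = 0.33398/1.3340 = 0.2504.

Posterior probability ≈ 0.2504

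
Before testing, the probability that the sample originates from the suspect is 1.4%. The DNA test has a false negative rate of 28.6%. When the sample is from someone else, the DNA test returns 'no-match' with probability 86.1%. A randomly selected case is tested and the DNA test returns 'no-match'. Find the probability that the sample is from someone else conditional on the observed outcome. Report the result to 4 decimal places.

P(¬H | E) ≈ 0.9953

Write H for 'the sample originates from the suspect'. Prior odds H:¬H = 0.014/0.986 = 0.014199. For the 'no-match' outcome, the likelihood ratio is 0.286/0.861 = 0.33217.
Posterior odds = 0.014199 × 0.33217 = 0.0047164, so P(H|E) = 0.0047164/(1+0.0047164) = 0.0047. Then P(¬H|E) = 1 − 0.0047 = 0.9953.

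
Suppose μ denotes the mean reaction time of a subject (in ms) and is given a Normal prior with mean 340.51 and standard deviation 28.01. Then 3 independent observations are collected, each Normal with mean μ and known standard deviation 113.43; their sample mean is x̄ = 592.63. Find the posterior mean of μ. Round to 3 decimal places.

Posterior mean ≈ 379.499

Prior precision 1/τ₀² = 1/28.01² = 0.00127460; data precision n/σ² = 3/113.43² = 0.00023317.
Posterior precision = 0.00127460 + 0.00023317 = 0.00150777.
Posterior mean = (0.00127460·340.51 + 0.00023317·592.63) / 0.00150777 = 379.499.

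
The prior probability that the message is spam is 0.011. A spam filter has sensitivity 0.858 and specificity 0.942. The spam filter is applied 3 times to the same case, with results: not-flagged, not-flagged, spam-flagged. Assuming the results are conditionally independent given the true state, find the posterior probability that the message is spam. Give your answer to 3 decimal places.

Posterior P(H) ≈ 0.004

Let H be the event that the message is spam; start with P(H) = 0.011. P('spam-flagged'|H) = 0.858, P('spam-flagged'|¬H) = 0.058.
Update on result 1 ('not-flagged'): P(H) ← 0.142·0.0110 / (0.142·0.0110 + 0.942·0.9890) = 0.0015620/0.93320 = 0.0017.
Update on result 2 ('not-flagged'): P(H) ← 0.142·0.0017 / (0.142·0.0017 + 0.942·0.9983) = 0.00023768/0.94066 = 0.0003.
Update on result 3 ('spam-flagged'): P(H) ← 0.858·0.0003 / (0.858·0.0003 + 0.058·0.9997) = 0.00021679/0.058202 = 0.0037.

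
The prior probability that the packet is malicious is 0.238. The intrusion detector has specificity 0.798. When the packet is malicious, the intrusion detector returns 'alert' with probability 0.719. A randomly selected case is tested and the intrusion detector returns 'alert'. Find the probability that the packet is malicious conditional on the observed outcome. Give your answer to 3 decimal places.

P(H | E) ≈ 0.526

Write H for 'the packet is malicious'. Prior odds H:¬H = 0.238/0.762 = 0.31234. For the 'alert' outcome, the likelihood ratio is 0.719/0.202 = 3.5594.
Posterior odds = 0.31234 × 3.5594 = 1.1117, so P(H|E) = 1.1117/(1+1.1117) = 0.526.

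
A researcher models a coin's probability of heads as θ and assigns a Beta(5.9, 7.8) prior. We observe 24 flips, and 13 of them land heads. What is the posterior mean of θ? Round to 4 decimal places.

Posterior mean ≈ 0.5013

The binomial likelihood is conjugate to the Beta prior: with 13 successes and 11 failures, the posterior is Beta(5.9+13, 7.8+11) = Beta(18.9, 18.8).
Posterior mean = α/(α+β) = 18.9/37.7 = 0.5013.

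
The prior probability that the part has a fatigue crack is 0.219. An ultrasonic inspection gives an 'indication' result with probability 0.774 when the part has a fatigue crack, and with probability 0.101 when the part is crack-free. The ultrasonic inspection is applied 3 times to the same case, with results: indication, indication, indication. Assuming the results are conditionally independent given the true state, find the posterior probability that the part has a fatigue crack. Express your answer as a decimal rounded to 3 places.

Posterior P(H) ≈ 0.992

With H the event that the part has a fatigue crack, the joint likelihood of the observed sequence is P(data|H) = 0.774·0.774·0.774 = 0.46368 and P(data|¬H) = 0.101·0.101·0.101 = 0.0010303.
Bayes: P(H|data) = 0.219·0.46368 / (0.219·0.46368 + 0.781·0.0010303) = 0.10155/0.10235 = 0.9921.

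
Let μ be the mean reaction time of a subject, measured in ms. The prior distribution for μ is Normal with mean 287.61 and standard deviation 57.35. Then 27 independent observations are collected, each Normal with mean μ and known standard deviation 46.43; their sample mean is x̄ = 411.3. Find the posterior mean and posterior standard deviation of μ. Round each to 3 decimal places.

Posterior mean ≈ 408.369; posterior SD ≈ 8.829

With known σ, the Normal prior is conjugate. Weight on the data is w = (n/σ²)/(n/σ² + 1/τ₀²) = 0.0125247/(0.0125247+0.00030404) = 0.97630.
Posterior mean = w·x̄ + (1−w)·μ₀ = 0.97630·411.3 + 0.023700·287.61 = 408.369. Posterior variance = 1/(0.0125247+0.00030404) = 77.9501, so SD = 8.829.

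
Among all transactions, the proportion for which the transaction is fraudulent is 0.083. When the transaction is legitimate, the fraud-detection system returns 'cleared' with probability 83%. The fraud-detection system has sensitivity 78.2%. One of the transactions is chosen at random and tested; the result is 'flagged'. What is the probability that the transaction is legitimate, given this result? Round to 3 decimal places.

P(¬H | E) ≈ 0.706

Write H for 'the transaction is fraudulent'. Prior odds H:¬H = 0.083/0.917 = 0.090513. For the 'flagged' outcome, the likelihood ratio is 0.782/0.17 = 4.6000.
Posterior odds = 0.090513 × 4.6000 = 0.41636, so P(H|E) = 0.41636/(1+0.41636) = 0.294. Then P(¬H|E) = 1 − 0.294 = 0.706.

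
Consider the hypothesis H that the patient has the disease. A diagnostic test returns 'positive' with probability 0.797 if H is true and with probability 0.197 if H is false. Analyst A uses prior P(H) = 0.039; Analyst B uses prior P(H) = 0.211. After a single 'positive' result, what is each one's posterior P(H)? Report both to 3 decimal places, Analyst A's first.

Analyst A: 0.141; Analyst B: 0.520

The likelihood ratio for a 'positive' result is 0.797/0.197 = 4.0457.
Analyst A: prior odds 0.039/0.961 = 0.040583; posterior odds 0.16418; posterior probability 0.141.
Analyst B: prior odds 0.211/0.789 = 0.26743; posterior odds 1.0819; posterior probability 0.520.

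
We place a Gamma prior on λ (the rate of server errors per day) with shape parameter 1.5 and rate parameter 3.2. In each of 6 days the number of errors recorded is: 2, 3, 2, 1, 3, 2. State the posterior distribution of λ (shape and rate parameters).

Posterior: Gamma(shape=14.5, rate=9.2)

Total count ∑xᵢ = 13 over n = 6 days.
Gamma is conjugate to the Poisson likelihood: posterior is Gamma(shape = 1.5+13 = 14.5, rate = 3.2+6 = 9.2).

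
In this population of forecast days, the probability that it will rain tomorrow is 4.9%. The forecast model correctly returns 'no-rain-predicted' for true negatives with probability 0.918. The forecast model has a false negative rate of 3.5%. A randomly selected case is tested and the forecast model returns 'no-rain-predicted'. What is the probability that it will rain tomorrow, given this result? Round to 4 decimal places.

P(H | E) ≈ 0.0020

Let H be the event that it will rain tomorrow. P(H) = 0.049, so P(¬H) = 0.951. With E the 'no-rain-predicted' result, P(E|H) = 0.035 and P(E|¬H) = 0.918.
P(E) = 0.035·0.049 + 0.918·0.951 = 0.0017150 + 0.87302 = 0.87473.
By Bayes' theorem, P(H|E) = 0.0017150 / 0.87473 = 0.0020.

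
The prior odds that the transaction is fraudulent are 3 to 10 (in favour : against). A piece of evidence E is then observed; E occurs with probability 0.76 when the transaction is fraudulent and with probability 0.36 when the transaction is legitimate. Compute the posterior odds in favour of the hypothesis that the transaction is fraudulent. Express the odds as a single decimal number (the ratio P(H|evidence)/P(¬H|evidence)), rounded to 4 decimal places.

Posterior odds ≈ 0.6333

Prior odds = 3/10 = 0.30000.
Likelihood ratio for E = 0.76/0.36 = 2.1111.
Posterior odds = prior odds × LR = 0.63333.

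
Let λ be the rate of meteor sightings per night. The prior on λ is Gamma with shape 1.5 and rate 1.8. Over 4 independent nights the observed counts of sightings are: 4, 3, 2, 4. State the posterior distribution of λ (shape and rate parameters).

Posterior: Gamma(shape=14.5, rate=5.8)

Total count ∑xᵢ = 13 over n = 4 nights.
Gamma is conjugate to the Poisson likelihood: posterior is Gamma(shape = 1.5+13 = 14.5, rate = 1.8+4 = 5.8).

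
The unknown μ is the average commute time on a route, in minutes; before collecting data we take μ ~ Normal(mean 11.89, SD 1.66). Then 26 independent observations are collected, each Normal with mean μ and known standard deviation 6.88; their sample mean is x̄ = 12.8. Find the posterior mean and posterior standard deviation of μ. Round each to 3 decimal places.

Posterior mean ≈ 12.438; posterior SD ≈ 1.047

Prior precision 1/τ₀² = 1/1.66² = 0.362897; data precision n/σ² = 26/6.88² = 0.549283.
Posterior precision = 0.362897 + 0.549283 = 0.912181, giving posterior SD = 1/√0.912181 = 1.047.
Posterior mean = (0.362897·11.89 + 0.549283·12.8) / 0.912181 = 12.438.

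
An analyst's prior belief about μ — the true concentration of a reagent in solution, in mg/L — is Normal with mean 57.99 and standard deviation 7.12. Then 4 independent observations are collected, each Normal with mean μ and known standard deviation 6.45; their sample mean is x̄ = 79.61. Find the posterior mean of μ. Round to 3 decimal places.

Posterior mean ≈ 75.929

With known σ, the Normal prior is conjugate. Weight on the data is w = (n/σ²)/(n/σ² + 1/τ₀²) = 0.0961481/(0.0961481+0.0197260) = 0.82976.
Posterior mean = w·x̄ + (1−w)·μ₀ = 0.82976·79.61 + 0.17024·57.99 = 75.929.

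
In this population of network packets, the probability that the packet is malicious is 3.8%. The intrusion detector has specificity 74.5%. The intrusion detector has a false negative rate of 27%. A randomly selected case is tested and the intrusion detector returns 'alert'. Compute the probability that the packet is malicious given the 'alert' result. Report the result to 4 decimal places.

Let H be the event that the packet is malicious. P(H) = 0.038, so P(¬H) = 0.962. With E the 'alert' result, P(E|H) = 0.73 and P(E|¬H) = 0.255.
P(E) = 0.73·0.038 + 0.255·0.962 = 0.027740 + 0.24531 = 0.27305.
By Bayes' theorem, P(H|E) = 0.027740 / 0.27305 = 0.1016.

P(H | E) ≈ 0.1016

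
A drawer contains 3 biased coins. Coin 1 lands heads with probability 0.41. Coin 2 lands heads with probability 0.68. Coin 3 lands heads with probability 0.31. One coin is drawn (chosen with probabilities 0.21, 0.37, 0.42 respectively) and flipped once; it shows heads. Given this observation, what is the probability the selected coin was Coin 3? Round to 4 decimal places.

P(heads|C1) = 0.41; P(heads|C2) = 0.68; P(heads|C3) = 0.31.
Prior × likelihood for each source: 0.21·0.41=0.08610, 0.37·0.68=0.2516, 0.42·0.31=0.1302. Summing gives P(heads) = 0.46790.
P(Coin 3 | heads) = 0.1302 / 0.46790 = 0.2783.

Posterior probability ≈ 0.2783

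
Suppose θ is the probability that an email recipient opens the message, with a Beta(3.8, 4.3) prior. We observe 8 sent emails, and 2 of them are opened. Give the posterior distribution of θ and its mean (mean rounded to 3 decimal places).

Posterior: Beta(5.8, 10.3); mean ≈ 0.360

Observing 2 successes and 6 failures updates Beta(3.8, 4.3) by adding the success and failure counts to the two shape parameters: α = 3.8+2 = 5.8, β = 4.3+6 = 10.3.
Posterior mean = α/(α+β) = 5.8/16.1 = 0.360.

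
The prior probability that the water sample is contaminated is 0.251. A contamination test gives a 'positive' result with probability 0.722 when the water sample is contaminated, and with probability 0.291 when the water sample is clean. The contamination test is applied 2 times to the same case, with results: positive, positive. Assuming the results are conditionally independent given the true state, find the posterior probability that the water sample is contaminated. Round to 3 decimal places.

Let H be the event that the water sample is contaminated; start with P(H) = 0.251. P('positive'|H) = 0.722, P('positive'|¬H) = 0.291.
Update on result 1 ('positive'): P(H) ← 0.722·0.2510 / (0.722·0.2510 + 0.291·0.7490) = 0.18122/0.39918 = 0.4540.
Update on result 2 ('positive'): P(H) ← 0.722·0.4540 / (0.722·0.4540 + 0.291·0.5460) = 0.32778/0.48667 = 0.6735.

Posterior P(H) ≈ 0.674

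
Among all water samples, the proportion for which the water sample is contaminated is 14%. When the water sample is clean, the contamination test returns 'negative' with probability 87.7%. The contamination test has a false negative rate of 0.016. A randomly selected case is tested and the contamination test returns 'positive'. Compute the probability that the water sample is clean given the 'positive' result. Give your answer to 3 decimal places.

P(¬H | E) ≈ 0.434

Let H be the event that the water sample is contaminated. P(H) = 0.14, so P(¬H) = 0.86. With E the 'positive' result, P(E|H) = 0.984 and P(E|¬H) = 0.123.
P(E) = 0.984·0.14 + 0.123·0.86 = 0.13776 + 0.10578 = 0.24354.
By Bayes' theorem, P(H|E) = 0.13776 / 0.24354 = 0.566. Hence P(¬H|E) = 1 − 0.566 = 0.434.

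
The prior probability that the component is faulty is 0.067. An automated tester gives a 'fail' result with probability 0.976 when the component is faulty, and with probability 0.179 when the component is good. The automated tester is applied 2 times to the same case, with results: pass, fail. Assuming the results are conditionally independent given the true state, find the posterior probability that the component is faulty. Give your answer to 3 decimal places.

Posterior P(H) ≈ 0.011

Let H be the event that the component is faulty; start with P(H) = 0.067. P('fail'|H) = 0.976, P('fail'|¬H) = 0.179.
Update on result 1 ('pass'): P(H) ← 0.024·0.0670 / (0.024·0.0670 + 0.821·0.9330) = 0.0016080/0.76760 = 0.0021.
Update on result 2 ('fail'): P(H) ← 0.976·0.0021 / (0.976·0.0021 + 0.179·0.9979) = 0.0020446/0.18067 = 0.0113.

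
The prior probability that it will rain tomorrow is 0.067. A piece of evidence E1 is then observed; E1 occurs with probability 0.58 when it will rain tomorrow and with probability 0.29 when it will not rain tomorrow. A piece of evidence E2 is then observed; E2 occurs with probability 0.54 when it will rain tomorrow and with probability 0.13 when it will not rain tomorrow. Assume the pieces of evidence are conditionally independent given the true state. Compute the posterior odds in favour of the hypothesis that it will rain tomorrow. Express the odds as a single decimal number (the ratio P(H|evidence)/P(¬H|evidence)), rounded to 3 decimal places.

Prior odds = 0.067/(1−0.067) = 0.071811. In log-odds, ln(0.071811) = -2.6337.
Add log likelihood ratios: ln(2.0000) + ln(4.1538) = 2.1172.
Posterior log-odds = -0.51653, so posterior odds = exp(-0.51653) = 0.59659.

Posterior odds ≈ 0.597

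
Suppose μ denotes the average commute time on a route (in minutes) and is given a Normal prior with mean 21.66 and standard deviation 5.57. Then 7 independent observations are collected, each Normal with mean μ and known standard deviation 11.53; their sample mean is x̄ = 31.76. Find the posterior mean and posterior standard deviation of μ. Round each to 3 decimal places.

With known σ, the Normal prior is conjugate. Weight on the data is w = (n/σ²)/(n/σ² + 1/τ₀²) = 0.0526550/(0.0526550+0.0322322) = 0.62029.
Posterior mean = w·x̄ + (1−w)·μ₀ = 0.62029·31.76 + 0.37971·21.66 = 27.925. Posterior variance = 1/(0.0526550+0.0322322) = 11.7803, so SD = 3.432.

Posterior mean ≈ 27.925; posterior SD ≈ 3.432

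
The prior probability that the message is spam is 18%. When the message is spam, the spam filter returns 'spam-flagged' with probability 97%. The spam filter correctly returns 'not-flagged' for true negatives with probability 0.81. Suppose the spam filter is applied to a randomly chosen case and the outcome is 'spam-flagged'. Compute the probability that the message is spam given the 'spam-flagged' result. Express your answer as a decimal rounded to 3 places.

Write H for 'the message is spam'. Prior odds H:¬H = 0.18/0.82 = 0.21951. For the 'spam-flagged' outcome, the likelihood ratio is 0.97/0.19 = 5.1053.
Posterior odds = 0.21951 × 5.1053 = 1.1207, so P(H|E) = 1.1207/(1+1.1207) = 0.528.

P(H | E) ≈ 0.528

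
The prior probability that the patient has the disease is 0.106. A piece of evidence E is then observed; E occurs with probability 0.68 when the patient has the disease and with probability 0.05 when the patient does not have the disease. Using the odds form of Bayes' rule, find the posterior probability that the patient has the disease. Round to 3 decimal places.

Prior odds = 0.106/(1−0.106) = 0.11857.
Likelihood ratio for E = 0.68/0.05 = 13.600.
Posterior odds = prior odds × LR = 1.6125.
Posterior probability = odds/(1+odds) = 1.6125/2.6125 = 0.617.

Posterior probability ≈ 0.617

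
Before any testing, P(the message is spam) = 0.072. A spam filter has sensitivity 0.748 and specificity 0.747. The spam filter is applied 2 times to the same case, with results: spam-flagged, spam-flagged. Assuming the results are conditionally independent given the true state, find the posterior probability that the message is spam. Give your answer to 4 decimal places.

Posterior P(H) ≈ 0.4041

Let H be the event that the message is spam; start with P(H) = 0.072. P('spam-flagged'|H) = 0.748, P('spam-flagged'|¬H) = 0.253.
Update on result 1 ('spam-flagged'): P(H) ← 0.748·0.0720 / (0.748·0.0720 + 0.253·0.9280) = 0.053856/0.28864 = 0.1866.
Update on result 2 ('spam-flagged'): P(H) ← 0.748·0.1866 / (0.748·0.1866 + 0.253·0.8134) = 0.13957/0.34536 = 0.4041.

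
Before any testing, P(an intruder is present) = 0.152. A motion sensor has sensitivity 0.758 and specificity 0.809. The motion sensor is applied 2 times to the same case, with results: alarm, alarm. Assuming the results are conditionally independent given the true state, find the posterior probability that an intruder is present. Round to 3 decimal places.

Posterior P(H) ≈ 0.738

Let H be the event that an intruder is present; start with P(H) = 0.152. P('alarm'|H) = 0.758, P('alarm'|¬H) = 0.191.
Update on result 1 ('alarm'): P(H) ← 0.758·0.1520 / (0.758·0.1520 + 0.191·0.8480) = 0.11522/0.27718 = 0.4157.
Update on result 2 ('alarm'): P(H) ← 0.758·0.4157 / (0.758·0.4157 + 0.191·0.5843) = 0.31507/0.42668 = 0.7384.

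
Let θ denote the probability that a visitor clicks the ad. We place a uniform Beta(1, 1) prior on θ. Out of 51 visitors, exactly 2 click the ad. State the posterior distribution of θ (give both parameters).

Posterior: Beta(3, 50)

The binomial likelihood is conjugate to the Beta prior: with 2 successes and 49 failures, the posterior is Beta(1+2, 1+49) = Beta(3, 50).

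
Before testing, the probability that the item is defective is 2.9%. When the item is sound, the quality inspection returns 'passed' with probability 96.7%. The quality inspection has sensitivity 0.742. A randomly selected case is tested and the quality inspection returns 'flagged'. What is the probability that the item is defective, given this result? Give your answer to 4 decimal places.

P(H | E) ≈ 0.4017

Write H for 'the item is defective'. Prior odds H:¬H = 0.029/0.971 = 0.029866. For the 'flagged' outcome, the likelihood ratio is 0.742/0.033 = 22.485.
Posterior odds = 0.029866 × 22.485 = 0.67154, so P(H|E) = 0.67154/(1+0.67154) = 0.4017.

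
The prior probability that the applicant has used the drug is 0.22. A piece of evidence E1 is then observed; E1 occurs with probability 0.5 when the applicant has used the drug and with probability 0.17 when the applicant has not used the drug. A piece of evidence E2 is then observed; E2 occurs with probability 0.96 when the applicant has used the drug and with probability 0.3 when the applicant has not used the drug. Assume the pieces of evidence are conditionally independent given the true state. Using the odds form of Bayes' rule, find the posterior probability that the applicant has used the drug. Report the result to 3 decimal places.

Posterior probability ≈ 0.726

Prior odds = 0.22/(1−0.22) = 0.28205.
Likelihood ratio for E1 = 0.5/0.17 = 2.9412.
Likelihood ratio for E2 = 0.96/0.3 = 3.2000.
Posterior odds = prior odds × LR₁ × LR₂ = 2.6546.
Posterior probability = odds/(1+odds) = 2.6546/3.6546 = 0.726.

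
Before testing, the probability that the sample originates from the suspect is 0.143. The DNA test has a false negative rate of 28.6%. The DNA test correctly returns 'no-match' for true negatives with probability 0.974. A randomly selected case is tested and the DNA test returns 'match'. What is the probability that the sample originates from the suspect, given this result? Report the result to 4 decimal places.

Write H for 'the sample originates from the suspect'. Prior odds H:¬H = 0.143/0.857 = 0.16686. For the 'match' outcome, the likelihood ratio is 0.714/0.026 = 27.462.
Posterior odds = 0.16686 × 27.462 = 4.5823, so P(H|E) = 4.5823/(1+4.5823) = 0.8209.

P(H | E) ≈ 0.8209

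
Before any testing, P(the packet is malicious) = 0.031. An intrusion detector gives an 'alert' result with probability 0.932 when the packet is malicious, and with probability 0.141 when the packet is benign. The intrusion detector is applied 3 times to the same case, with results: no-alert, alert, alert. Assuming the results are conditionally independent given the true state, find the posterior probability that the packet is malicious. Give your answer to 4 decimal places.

Let H be the event that the packet is malicious; start with P(H) = 0.031. P('alert'|H) = 0.932, P('alert'|¬H) = 0.141.
Update on result 1 ('no-alert'): P(H) ← 0.068·0.0310 / (0.068·0.0310 + 0.859·0.9690) = 0.0021080/0.83448 = 0.0025.
Update on result 2 ('alert'): P(H) ← 0.932·0.0025 / (0.932·0.0025 + 0.141·0.9975) = 0.0023544/0.14300 = 0.0165.
Update on result 3 ('alert'): P(H) ← 0.932·0.0165 / (0.932·0.0165 + 0.141·0.9835) = 0.015345/0.15402 = 0.0996.

Posterior P(H) ≈ 0.0996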